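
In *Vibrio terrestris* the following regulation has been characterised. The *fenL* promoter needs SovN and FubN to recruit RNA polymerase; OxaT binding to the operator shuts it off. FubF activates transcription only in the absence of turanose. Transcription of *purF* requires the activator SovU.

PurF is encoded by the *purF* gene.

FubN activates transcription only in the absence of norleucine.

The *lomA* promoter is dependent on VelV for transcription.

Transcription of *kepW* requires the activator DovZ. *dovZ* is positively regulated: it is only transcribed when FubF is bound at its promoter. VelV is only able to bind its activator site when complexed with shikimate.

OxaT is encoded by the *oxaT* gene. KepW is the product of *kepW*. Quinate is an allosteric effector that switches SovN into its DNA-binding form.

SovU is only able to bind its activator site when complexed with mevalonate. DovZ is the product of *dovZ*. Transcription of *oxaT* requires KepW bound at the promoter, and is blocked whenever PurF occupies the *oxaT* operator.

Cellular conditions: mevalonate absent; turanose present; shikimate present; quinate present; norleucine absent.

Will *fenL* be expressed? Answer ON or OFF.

Quinate is present, so SovN is active.
Norleucine is absent, so FubN is active.
Turanose is present, so FubF is inactive.
Required activator FubF is absent, so *dovZ* is not transcribed.
So DovZ is not produced.
Required activator DovZ is absent, so *kepW* is not transcribed.
So KepW is not produced.
Mevalonate is absent, so SovU is inactive.
Required activator SovU is absent, so *purF* is not transcribed.
So PurF is not produced.
Required activator KepW is absent, so *oxaT* is not transcribed.
So OxaT is not produced.
No repressor is bound and SovN and FubN are active, so *fenL* is transcribed.

ON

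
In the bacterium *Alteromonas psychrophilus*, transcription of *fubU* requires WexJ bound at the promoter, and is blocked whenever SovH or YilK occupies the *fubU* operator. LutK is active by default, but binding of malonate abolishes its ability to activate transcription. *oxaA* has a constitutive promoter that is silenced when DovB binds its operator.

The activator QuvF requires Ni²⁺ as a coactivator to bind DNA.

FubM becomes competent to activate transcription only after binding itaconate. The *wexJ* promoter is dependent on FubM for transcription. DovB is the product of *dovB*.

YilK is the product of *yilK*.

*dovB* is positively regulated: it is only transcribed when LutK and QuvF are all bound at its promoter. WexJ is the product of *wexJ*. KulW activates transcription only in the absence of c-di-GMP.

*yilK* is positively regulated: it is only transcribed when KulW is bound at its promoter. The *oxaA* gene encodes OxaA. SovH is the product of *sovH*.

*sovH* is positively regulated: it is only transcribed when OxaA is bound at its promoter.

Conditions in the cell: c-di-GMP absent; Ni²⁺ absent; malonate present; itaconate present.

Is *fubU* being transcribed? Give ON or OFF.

Itaconate is present, so FubM is active.
No repressor is bound and FubM is active, so *wexJ* is transcribed.
So WexJ is produced and active.
Malonate is present, so LutK is inactive.
Ni²⁺ is absent, so QuvF is inactive.
Required activator LutK is absent, so *dovB* is not transcribed.
So DovB is not produced.
With no repressor bound, *oxaA* is transcribed.
So OxaA is produced and active.
No repressor is bound and OxaA is active, so *sovH* is transcribed.
So SovH is produced and active.
c-di-GMP is absent, so KulW is active.
No repressor is bound and KulW is active, so *yilK* is transcribed.
So YilK is produced and active.
With repressor SovH bound, *fubU* is not transcribed.

OFF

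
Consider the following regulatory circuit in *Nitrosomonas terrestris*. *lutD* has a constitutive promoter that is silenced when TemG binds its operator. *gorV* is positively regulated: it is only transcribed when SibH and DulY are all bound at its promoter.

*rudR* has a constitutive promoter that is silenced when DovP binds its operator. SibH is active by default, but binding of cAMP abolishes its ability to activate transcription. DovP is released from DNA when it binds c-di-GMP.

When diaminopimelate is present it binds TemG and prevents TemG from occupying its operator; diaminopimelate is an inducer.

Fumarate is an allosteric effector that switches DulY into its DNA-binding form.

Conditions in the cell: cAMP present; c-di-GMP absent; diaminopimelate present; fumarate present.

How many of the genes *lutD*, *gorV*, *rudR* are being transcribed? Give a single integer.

Diaminopimelate is present, so TemG is inactive.
With no repressor bound, *lutD* is transcribed.
→ *lutD* is ON.
cAMP is present, so SibH is inactive.
Fumarate is present, so DulY is active.
Required activator SibH is absent, so *gorV* is not transcribed.
→ *gorV* is OFF.
c-di-GMP is absent, so DovP is active.
With repressor DovP bound, *rudR* is not transcribed.
→ *rudR* is OFF.
1 of the 3 genes is transcribed.

1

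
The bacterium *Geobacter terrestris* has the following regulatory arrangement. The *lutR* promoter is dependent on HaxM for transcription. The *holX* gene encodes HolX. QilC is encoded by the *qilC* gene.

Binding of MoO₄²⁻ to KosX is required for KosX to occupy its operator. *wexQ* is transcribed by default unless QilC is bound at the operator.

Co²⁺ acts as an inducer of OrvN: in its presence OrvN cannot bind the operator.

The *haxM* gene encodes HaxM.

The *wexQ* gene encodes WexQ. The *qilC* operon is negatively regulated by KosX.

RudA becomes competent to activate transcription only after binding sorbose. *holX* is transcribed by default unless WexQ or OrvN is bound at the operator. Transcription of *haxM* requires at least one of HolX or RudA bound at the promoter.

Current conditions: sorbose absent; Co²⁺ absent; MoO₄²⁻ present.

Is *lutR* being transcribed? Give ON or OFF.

OFF

MoO₄²⁻ is present, so KosX is active.
With repressor KosX bound, *qilC* is not transcribed.
So QilC is not produced.
With no repressor bound, *wexQ* is transcribed.
So WexQ is produced and active.
Co²⁺ is absent, so OrvN is active.
With repressor WexQ bound, *holX* is not transcribed.
So HolX is not produced.
Sorbose is absent, so RudA is inactive.
No activator is available at the *haxM* promoter, so *haxM* is not transcribed.
So HaxM is not produced.
Required activator HaxM is absent, so *lutR* is not transcribed.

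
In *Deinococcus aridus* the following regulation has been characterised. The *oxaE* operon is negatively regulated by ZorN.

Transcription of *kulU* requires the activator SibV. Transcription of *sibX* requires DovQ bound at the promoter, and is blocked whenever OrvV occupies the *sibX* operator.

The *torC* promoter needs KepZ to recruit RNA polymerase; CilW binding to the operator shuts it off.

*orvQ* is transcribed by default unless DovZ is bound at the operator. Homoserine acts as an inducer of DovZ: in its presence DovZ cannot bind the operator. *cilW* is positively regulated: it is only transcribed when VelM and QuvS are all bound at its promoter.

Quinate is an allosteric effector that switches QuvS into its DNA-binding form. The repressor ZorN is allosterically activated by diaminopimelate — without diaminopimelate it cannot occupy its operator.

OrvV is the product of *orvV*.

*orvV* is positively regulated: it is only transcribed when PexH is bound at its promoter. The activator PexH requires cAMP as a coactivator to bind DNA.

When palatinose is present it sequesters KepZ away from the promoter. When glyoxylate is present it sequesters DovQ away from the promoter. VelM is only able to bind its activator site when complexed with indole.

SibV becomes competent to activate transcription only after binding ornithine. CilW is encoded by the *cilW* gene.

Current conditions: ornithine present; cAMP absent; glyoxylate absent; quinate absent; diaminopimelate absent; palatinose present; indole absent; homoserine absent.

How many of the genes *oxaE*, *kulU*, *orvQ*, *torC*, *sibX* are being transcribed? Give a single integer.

Diaminopimelate is absent, so ZorN is inactive.
With no repressor bound, *oxaE* is transcribed.
→ *oxaE* is ON.
Ornithine is present, so SibV is active.
No repressor is bound and SibV is active, so *kulU* is transcribed.
→ *kulU* is ON.
Homoserine is absent, so DovZ is active.
With repressor DovZ bound, *orvQ* is not transcribed.
→ *orvQ* is OFF.
Indole is absent, so VelM is inactive.
Quinate is absent, so QuvS is inactive.
Required activator VelM is absent, so *cilW* is not transcribed.
So CilW is not produced.
Palatinose is present, so KepZ is inactive.
Required activator KepZ is absent, so *torC* is not transcribed.
→ *torC* is OFF.
Glyoxylate is absent, so DovQ is active.
cAMP is absent, so PexH is inactive.
Required activator PexH is absent, so *orvV* is not transcribed.
So OrvV is not produced.
No repressor is bound and DovQ is active, so *sibX* is transcribed.
→ *sibX* is ON.
3 of the 5 genes are transcribed.

3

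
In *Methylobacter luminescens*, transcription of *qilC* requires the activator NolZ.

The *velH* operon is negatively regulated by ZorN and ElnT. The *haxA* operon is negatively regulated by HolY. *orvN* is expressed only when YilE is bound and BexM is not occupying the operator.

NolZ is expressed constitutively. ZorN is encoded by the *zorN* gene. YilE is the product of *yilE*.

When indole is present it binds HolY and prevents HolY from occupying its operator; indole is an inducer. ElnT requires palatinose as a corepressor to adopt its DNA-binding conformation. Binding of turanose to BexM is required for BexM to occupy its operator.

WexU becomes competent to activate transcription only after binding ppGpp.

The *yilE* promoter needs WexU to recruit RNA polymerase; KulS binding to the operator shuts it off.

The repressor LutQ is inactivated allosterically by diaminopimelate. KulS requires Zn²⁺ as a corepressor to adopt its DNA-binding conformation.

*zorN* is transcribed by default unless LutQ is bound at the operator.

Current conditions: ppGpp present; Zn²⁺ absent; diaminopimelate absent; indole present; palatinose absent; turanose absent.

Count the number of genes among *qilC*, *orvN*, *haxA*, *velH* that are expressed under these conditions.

NolZ is produced constitutively and is active.
No repressor is bound and NolZ is active, so *qilC* is transcribed.
→ *qilC* is ON.
Turanose is absent, so BexM is inactive.
ppGpp is present, so WexU is active.
Zn²⁺ is absent, so KulS is inactive.
No repressor is bound and WexU is active, so *yilE* is transcribed.
So YilE is produced and active.
No repressor is bound and YilE is active, so *orvN* is transcribed.
→ *orvN* is ON.
Indole is present, so HolY is inactive.
With no repressor bound, *haxA* is transcribed.
→ *haxA* is ON.
Diaminopimelate is absent, so LutQ is active.
With repressor LutQ bound, *zorN* is not transcribed.
So ZorN is not produced.
Palatinose is absent, so ElnT is inactive.
With no repressor bound, *velH* is transcribed.
→ *velH* is ON.
4 of the 4 genes are transcribed.

4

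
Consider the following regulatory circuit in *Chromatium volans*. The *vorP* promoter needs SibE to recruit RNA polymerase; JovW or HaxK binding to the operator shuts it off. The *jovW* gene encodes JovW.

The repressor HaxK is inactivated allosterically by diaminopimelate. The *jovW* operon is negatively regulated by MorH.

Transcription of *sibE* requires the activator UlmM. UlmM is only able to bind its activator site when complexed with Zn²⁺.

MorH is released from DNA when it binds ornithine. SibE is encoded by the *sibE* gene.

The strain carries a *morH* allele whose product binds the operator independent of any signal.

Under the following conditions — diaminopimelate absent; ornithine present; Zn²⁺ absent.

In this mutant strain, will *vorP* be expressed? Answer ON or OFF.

OFF

MorH is constitutively active in this strain.
With repressor MorH bound, *jovW* is not transcribed.
So JovW is not produced.
Diaminopimelate is absent, so HaxK is active.
Zn²⁺ is absent, so UlmM is inactive.
Required activator UlmM is absent, so *sibE* is not transcribed.
So SibE is not produced.
With repressor HaxK bound, *vorP* is not transcribed.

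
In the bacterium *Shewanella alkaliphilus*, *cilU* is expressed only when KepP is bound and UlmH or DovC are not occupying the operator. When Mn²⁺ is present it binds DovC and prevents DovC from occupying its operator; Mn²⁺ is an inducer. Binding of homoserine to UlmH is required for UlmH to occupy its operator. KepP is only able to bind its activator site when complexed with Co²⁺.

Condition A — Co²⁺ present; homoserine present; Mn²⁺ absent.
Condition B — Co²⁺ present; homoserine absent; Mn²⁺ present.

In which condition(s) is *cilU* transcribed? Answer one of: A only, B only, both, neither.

Condition A:
Co²⁺ is present, so KepP is active.
Homoserine is present, so UlmH is active.
Mn²⁺ is absent, so DovC is active.
With repressor UlmH bound, *cilU* is not transcribed.
→ *cilU* is OFF in A.
Condition B:
Co²⁺ is present, so KepP is active.
Homoserine is absent, so UlmH is inactive.
Mn²⁺ is present, so DovC is inactive.
No repressor is bound and KepP is active, so *cilU* is transcribed.
→ *cilU* is ON in B.

B only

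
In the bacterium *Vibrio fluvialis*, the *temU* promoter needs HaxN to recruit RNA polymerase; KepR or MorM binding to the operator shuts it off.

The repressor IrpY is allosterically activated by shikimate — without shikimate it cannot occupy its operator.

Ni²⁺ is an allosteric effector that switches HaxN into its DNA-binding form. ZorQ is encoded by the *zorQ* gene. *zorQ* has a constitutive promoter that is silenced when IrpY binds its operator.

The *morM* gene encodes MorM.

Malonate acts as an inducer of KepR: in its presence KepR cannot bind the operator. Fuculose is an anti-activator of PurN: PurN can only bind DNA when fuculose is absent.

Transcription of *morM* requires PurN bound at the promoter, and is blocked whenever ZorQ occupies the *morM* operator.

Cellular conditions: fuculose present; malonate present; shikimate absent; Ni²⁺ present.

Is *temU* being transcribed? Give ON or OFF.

ON

Malonate is present, so KepR is inactive.
Fuculose is present, so PurN is inactive.
Shikimate is absent, so IrpY is inactive.
With no repressor bound, *zorQ* is transcribed.
So ZorQ is produced and active.
With repressor ZorQ bound, *morM* is not transcribed.
So MorM is not produced.
Ni²⁺ is present, so HaxN is active.
No repressor is bound and HaxN is active, so *temU* is transcribed.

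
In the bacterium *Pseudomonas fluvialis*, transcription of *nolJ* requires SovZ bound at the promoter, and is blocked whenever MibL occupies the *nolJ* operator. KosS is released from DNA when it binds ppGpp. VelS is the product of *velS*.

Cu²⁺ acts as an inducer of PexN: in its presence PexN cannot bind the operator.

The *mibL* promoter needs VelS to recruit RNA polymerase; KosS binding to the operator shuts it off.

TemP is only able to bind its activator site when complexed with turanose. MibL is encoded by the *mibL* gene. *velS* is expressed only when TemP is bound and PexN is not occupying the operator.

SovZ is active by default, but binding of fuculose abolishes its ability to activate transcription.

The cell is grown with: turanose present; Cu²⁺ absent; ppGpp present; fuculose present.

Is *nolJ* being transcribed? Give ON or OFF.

OFF

Fuculose is present, so SovZ is inactive.
ppGpp is present, so KosS is inactive.
Cu²⁺ is absent, so PexN is active.
Turanose is present, so TemP is active.
With repressor PexN bound, *velS* is not transcribed.
So VelS is not produced.
Required activator VelS is absent, so *mibL* is not transcribed.
So MibL is not produced.
Required activator SovZ is absent, so *nolJ* is not transcribed.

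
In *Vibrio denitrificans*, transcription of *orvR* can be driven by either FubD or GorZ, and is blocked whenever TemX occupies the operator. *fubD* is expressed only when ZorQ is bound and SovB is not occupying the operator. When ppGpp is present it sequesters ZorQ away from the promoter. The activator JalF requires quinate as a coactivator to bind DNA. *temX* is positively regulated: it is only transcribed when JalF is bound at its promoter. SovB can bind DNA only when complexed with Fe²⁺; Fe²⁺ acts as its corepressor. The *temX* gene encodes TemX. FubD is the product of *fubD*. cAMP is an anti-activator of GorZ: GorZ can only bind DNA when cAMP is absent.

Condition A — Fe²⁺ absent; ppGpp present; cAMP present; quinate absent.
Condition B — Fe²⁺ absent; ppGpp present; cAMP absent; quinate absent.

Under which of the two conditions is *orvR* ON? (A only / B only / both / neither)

B only

Condition A:
Fe²⁺ is absent, so SovB is inactive.
ppGpp is present, so ZorQ is inactive.
Required activator ZorQ is absent, so *fubD* is not transcribed.
So FubD is not produced.
cAMP is present, so GorZ is inactive.
Quinate is absent, so JalF is inactive.
Required activator JalF is absent, so *temX* is not transcribed.
So TemX is not produced.
No activator is available at the *orvR* promoter, so *orvR* is not transcribed.
→ *orvR* is OFF in A.
Condition B:
Fe²⁺ is absent, so SovB is inactive.
ppGpp is present, so ZorQ is inactive.
Required activator ZorQ is absent, so *fubD* is not transcribed.
So FubD is not produced.
cAMP is absent, so GorZ is active.
Quinate is absent, so JalF is inactive.
Required activator JalF is absent, so *temX* is not transcribed.
So TemX is not produced.
Activator GorZ is present, so *orvR* is transcribed.
→ *orvR* is ON in B.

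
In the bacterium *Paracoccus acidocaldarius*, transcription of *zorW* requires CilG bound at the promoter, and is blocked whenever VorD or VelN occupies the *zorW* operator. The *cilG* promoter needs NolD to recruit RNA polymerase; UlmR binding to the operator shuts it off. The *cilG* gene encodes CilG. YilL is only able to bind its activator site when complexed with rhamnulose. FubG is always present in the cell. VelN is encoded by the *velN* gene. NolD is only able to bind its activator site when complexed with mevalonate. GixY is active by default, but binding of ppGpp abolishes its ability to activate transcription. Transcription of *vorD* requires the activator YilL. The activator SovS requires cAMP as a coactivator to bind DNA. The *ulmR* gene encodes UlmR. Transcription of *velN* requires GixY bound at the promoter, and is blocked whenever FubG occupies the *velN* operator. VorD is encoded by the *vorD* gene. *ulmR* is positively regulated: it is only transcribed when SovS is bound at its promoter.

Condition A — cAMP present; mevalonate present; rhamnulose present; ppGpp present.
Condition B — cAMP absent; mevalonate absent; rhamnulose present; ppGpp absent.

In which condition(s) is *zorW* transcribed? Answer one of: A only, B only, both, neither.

Condition A:
cAMP is present, so SovS is active.
No repressor is bound and SovS is active, so *ulmR* is transcribed.
So UlmR is produced and active.
Mevalonate is present, so NolD is active.
With repressor UlmR bound, *cilG* is not transcribed.
So CilG is not produced.
Rhamnulose is present, so YilL is active.
No repressor is bound and YilL is active, so *vorD* is transcribed.
So VorD is produced and active.
ppGpp is present, so GixY is inactive.
FubG is produced constitutively and is active.
With repressor FubG bound, *velN* is not transcribed.
So VelN is not produced.
With repressor VorD bound, *zorW* is not transcribed.
→ *zorW* is OFF in A.
Condition B:
cAMP is absent, so SovS is inactive.
Required activator SovS is absent, so *ulmR* is not transcribed.
So UlmR is not produced.
Mevalonate is absent, so NolD is inactive.
Required activator NolD is absent, so *cilG* is not transcribed.
So CilG is not produced.
Rhamnulose is present, so YilL is active.
No repressor is bound and YilL is active, so *vorD* is transcribed.
So VorD is produced and active.
ppGpp is absent, so GixY is active.
FubG is produced constitutively and is active.
With repressor FubG bound, *velN* is not transcribed.
So VelN is not produced.
With repressor VorD bound, *zorW* is not transcribed.
→ *zorW* is OFF in B.

neither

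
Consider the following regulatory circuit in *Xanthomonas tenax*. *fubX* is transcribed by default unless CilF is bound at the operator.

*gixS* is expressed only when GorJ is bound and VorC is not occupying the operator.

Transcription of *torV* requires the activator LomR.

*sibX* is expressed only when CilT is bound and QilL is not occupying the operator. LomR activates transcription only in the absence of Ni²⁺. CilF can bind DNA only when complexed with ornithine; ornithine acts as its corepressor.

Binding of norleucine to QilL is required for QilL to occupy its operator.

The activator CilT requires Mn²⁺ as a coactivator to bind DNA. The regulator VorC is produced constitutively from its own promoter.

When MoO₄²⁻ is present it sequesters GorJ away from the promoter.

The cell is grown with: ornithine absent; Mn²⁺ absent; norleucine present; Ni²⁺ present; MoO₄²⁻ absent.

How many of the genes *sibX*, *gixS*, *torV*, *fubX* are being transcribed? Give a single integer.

1

Mn²⁺ is absent, so CilT is inactive.
Norleucine is present, so QilL is active.
With repressor QilL bound, *sibX* is not transcribed.
→ *sibX* is OFF.
VorC is produced constitutively and is active.
MoO₄²⁻ is absent, so GorJ is active.
With repressor VorC bound, *gixS* is not transcribed.
→ *gixS* is OFF.
Ni²⁺ is present, so LomR is inactive.
Required activator LomR is absent, so *torV* is not transcribed.
→ *torV* is OFF.
Ornithine is absent, so CilF is inactive.
With no repressor bound, *fubX* is transcribed.
→ *fubX* is ON.
1 of the 4 genes is transcribed.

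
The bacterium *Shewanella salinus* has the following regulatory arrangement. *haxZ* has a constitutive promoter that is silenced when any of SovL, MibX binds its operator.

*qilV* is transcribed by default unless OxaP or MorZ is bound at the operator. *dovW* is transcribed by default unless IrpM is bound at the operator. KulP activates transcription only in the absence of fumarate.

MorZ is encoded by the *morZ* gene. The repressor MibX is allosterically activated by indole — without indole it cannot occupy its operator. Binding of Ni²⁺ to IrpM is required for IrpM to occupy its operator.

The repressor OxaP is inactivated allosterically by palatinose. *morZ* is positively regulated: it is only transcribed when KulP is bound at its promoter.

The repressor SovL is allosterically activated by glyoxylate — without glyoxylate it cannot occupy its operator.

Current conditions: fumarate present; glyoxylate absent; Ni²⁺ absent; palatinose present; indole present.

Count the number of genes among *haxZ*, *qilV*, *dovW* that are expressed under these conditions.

2

Glyoxylate is absent, so SovL is inactive.
Indole is present, so MibX is active.
With repressor MibX bound, *haxZ* is not transcribed.
→ *haxZ* is OFF.
Palatinose is present, so OxaP is inactive.
Fumarate is present, so KulP is inactive.
Required activator KulP is absent, so *morZ* is not transcribed.
So MorZ is not produced.
With no repressor bound, *qilV* is transcribed.
→ *qilV* is ON.
Ni²⁺ is absent, so IrpM is inactive.
With no repressor bound, *dovW* is transcribed.
→ *dovW* is ON.
2 of the 3 genes are transcribed.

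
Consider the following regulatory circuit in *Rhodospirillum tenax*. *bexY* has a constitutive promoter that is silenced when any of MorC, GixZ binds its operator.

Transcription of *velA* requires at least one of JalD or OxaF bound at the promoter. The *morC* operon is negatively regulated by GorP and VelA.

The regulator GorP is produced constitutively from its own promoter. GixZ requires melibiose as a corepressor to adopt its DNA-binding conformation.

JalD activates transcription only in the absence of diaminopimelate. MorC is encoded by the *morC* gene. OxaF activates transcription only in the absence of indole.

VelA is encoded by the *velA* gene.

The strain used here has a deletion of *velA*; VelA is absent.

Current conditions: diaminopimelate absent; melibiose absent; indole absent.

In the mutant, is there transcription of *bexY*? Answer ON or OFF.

GorP is produced constitutively and is active.
VelA is non-functional in this strain, so it has no effect.
With repressor GorP bound, *morC* is not transcribed.
So MorC is not produced.
Melibiose is absent, so GixZ is inactive.
With no repressor bound, *bexY* is transcribed.

ON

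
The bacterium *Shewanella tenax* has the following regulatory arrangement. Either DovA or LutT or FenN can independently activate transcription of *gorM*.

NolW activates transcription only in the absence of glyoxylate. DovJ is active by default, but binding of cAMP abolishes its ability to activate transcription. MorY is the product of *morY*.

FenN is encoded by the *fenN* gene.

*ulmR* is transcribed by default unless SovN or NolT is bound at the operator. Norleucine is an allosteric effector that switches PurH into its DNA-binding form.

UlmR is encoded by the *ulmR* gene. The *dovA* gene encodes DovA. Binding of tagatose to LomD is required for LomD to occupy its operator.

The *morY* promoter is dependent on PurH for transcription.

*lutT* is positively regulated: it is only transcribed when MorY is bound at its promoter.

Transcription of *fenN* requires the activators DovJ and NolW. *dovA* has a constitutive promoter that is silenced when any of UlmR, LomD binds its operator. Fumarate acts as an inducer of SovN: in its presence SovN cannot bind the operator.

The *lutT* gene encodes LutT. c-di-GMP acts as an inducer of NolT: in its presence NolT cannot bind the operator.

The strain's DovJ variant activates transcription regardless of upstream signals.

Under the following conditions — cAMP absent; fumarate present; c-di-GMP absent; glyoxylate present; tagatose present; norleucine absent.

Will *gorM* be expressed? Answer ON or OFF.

Fumarate is present, so SovN is inactive.
c-di-GMP is absent, so NolT is active.
With repressor NolT bound, *ulmR* is not transcribed.
So UlmR is not produced.
Tagatose is present, so LomD is active.
With repressor LomD bound, *dovA* is not transcribed.
So DovA is not produced.
Norleucine is absent, so PurH is inactive.
Required activator PurH is absent, so *morY* is not transcribed.
So MorY is not produced.
Required activator MorY is absent, so *lutT* is not transcribed.
So LutT is not produced.
DovJ is constitutively active in this strain.
Glyoxylate is present, so NolW is inactive.
Required activator NolW is absent, so *fenN* is not transcribed.
So FenN is not produced.
No activator is available at the *gorM* promoter, so *gorM* is not transcribed.

OFF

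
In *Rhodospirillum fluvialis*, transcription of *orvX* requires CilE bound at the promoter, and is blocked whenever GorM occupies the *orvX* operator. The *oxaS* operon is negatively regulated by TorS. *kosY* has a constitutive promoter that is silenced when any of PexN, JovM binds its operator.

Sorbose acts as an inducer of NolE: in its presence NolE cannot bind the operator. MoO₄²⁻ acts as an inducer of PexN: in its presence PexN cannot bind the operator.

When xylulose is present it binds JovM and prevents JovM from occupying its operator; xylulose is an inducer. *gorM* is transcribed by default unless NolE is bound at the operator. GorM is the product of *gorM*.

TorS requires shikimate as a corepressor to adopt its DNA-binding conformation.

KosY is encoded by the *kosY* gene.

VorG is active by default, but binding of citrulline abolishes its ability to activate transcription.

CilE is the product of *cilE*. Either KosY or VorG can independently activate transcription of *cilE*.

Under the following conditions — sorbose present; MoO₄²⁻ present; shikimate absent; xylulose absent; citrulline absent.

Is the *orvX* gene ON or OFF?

OFF

MoO₄²⁻ is present, so PexN is inactive.
Xylulose is absent, so JovM is active.
With repressor JovM bound, *kosY* is not transcribed.
So KosY is not produced.
Citrulline is absent, so VorG is active.
Activator VorG is present, so *cilE* is transcribed.
So CilE is produced and active.
Sorbose is present, so NolE is inactive.
With no repressor bound, *gorM* is transcribed.
So GorM is produced and active.
With repressor GorM bound, *orvX* is not transcribed.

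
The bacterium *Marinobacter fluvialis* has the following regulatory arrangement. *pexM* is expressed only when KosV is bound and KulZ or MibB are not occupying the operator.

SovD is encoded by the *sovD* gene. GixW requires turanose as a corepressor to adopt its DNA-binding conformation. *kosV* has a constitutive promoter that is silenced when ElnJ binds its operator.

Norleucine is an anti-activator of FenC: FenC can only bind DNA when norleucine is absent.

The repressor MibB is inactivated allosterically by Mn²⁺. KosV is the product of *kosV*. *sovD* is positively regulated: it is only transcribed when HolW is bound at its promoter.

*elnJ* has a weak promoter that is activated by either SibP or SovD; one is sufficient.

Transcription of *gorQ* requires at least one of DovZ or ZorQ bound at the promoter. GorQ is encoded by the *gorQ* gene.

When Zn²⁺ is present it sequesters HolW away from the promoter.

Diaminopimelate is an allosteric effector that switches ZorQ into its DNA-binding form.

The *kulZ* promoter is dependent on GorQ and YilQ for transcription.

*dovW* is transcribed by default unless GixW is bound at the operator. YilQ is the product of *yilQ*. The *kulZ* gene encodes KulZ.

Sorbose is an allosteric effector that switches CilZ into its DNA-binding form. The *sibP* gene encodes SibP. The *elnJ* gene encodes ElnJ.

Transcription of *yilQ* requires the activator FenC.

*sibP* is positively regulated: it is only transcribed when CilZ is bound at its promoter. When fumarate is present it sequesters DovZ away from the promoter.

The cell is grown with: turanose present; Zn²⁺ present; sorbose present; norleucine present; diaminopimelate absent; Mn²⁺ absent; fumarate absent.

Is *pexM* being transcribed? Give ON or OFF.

OFF

Sorbose is present, so CilZ is active.
No repressor is bound and CilZ is active, so *sibP* is transcribed.
So SibP is produced and active.
Zn²⁺ is present, so HolW is inactive.
Required activator HolW is absent, so *sovD* is not transcribed.
So SovD is not produced.
Activator SibP is present, so *elnJ* is transcribed.
So ElnJ is produced and active.
With repressor ElnJ bound, *kosV* is not transcribed.
So KosV is not produced.
Fumarate is absent, so DovZ is active.
Diaminopimelate is absent, so ZorQ is inactive.
Activator DovZ is present, so *gorQ* is transcribed.
So GorQ is produced and active.
Norleucine is present, so FenC is inactive.
Required activator FenC is absent, so *yilQ* is not transcribed.
So YilQ is not produced.
Required activator YilQ is absent, so *kulZ* is not transcribed.
So KulZ is not produced.
Mn²⁺ is absent, so MibB is active.
With repressor MibB bound, *pexM* is not transcribed.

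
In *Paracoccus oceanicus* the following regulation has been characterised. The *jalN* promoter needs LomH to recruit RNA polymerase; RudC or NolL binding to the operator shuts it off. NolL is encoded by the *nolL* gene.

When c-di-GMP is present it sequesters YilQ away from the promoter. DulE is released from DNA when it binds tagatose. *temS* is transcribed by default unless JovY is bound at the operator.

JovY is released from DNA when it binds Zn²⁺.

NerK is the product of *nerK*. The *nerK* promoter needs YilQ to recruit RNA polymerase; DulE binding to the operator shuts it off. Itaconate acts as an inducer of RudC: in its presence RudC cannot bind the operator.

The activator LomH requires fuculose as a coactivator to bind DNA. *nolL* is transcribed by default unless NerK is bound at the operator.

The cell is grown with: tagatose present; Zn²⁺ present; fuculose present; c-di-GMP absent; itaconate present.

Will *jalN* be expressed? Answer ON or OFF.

Itaconate is present, so RudC is inactive.
c-di-GMP is absent, so YilQ is active.
Tagatose is present, so DulE is inactive.
No repressor is bound and YilQ is active, so *nerK* is transcribed.
So NerK is produced and active.
With repressor NerK bound, *nolL* is not transcribed.
So NolL is not produced.
Fuculose is present, so LomH is active.
No repressor is bound and LomH is active, so *jalN* is transcribed.

ON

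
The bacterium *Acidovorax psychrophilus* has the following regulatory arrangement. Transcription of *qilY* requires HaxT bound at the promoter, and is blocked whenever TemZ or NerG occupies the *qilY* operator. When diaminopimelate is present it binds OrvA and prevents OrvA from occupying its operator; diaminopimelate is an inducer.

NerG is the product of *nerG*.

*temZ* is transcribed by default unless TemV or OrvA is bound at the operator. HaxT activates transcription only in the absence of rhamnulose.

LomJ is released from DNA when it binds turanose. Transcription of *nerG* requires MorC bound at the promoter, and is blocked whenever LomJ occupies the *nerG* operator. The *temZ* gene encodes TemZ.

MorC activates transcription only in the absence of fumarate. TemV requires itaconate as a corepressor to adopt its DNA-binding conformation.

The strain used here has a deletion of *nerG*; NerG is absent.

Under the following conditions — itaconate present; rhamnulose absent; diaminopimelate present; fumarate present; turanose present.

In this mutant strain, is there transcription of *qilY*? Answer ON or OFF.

ON

Rhamnulose is absent, so HaxT is active.
Itaconate is present, so TemV is active.
Diaminopimelate is present, so OrvA is inactive.
With repressor TemV bound, *temZ* is not transcribed.
So TemZ is not produced.
NerG is non-functional in this strain, so it has no effect.
No repressor is bound and HaxT is active, so *qilY* is transcribed.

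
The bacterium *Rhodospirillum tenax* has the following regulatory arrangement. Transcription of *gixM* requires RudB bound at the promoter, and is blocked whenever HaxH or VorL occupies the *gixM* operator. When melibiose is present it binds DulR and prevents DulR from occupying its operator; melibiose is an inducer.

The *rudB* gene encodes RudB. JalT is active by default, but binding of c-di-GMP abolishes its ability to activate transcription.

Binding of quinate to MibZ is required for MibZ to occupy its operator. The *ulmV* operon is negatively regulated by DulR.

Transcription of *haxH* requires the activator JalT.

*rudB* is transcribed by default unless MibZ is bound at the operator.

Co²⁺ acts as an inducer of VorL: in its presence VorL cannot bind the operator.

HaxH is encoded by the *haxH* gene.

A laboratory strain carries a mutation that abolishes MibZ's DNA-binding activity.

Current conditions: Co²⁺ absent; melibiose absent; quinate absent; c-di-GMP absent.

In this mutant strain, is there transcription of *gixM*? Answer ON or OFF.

c-di-GMP is absent, so JalT is active.
No repressor is bound and JalT is active, so *haxH* is transcribed.
So HaxH is produced and active.
Co²⁺ is absent, so VorL is active.
MibZ is non-functional in this strain, so it has no effect.
With no repressor bound, *rudB* is transcribed.
So RudB is produced and active.
With repressor HaxH bound, *gixM* is not transcribed.

OFF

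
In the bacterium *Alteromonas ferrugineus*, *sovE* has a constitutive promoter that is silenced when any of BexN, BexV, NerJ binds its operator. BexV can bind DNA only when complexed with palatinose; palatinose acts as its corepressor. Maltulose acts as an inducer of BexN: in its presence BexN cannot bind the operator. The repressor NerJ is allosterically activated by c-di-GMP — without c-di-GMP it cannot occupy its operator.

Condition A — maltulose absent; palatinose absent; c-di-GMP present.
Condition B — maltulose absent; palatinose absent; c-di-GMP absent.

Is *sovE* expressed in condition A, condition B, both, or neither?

neither

Condition A:
Maltulose is absent, so BexN is active.
Palatinose is absent, so BexV is inactive.
c-di-GMP is present, so NerJ is active.
With repressor BexN bound, *sovE* is not transcribed.
→ *sovE* is OFF in A.
Condition B:
Maltulose is absent, so BexN is active.
Palatinose is absent, so BexV is inactive.
c-di-GMP is absent, so NerJ is inactive.
With repressor BexN bound, *sovE* is not transcribed.
→ *sovE* is OFF in B.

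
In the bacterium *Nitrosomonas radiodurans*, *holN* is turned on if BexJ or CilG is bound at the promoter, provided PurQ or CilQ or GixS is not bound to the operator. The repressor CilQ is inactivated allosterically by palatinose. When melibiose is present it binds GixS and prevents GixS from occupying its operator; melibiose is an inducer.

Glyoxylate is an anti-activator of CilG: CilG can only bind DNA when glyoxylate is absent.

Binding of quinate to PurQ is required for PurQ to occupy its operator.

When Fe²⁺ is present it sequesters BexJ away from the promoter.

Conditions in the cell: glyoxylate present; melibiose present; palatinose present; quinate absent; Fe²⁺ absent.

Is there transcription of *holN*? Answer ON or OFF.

ON

Quinate is absent, so PurQ is inactive.
Palatinose is present, so CilQ is inactive.
Fe²⁺ is absent, so BexJ is active.
Glyoxylate is present, so CilG is inactive.
Melibiose is present, so GixS is inactive.
Activator BexJ is present, so *holN* is transcribed.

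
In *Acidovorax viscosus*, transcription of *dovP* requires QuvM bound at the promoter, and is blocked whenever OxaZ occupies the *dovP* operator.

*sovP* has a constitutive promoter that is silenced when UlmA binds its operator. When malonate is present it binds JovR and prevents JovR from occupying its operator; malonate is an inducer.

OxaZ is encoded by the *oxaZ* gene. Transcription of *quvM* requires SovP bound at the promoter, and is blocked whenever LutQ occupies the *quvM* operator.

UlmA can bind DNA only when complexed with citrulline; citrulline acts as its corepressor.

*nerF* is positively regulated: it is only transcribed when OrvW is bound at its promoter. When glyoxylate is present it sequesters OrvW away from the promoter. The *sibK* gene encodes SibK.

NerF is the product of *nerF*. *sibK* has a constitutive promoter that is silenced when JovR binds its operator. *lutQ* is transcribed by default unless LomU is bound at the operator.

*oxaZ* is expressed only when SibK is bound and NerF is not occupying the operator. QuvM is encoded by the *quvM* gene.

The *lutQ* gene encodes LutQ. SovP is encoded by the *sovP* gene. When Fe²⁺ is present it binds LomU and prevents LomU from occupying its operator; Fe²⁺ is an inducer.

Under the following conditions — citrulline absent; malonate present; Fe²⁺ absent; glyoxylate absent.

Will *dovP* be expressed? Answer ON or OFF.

ON

Fe²⁺ is absent, so LomU is active.
With repressor LomU bound, *lutQ* is not transcribed.
So LutQ is not produced.
Citrulline is absent, so UlmA is inactive.
With no repressor bound, *sovP* is transcribed.
So SovP is produced and active.
No repressor is bound and SovP is active, so *quvM* is transcribed.
So QuvM is produced and active.
Malonate is present, so JovR is inactive.
With no repressor bound, *sibK* is transcribed.
So SibK is produced and active.
Glyoxylate is absent, so OrvW is active.
No repressor is bound and OrvW is active, so *nerF* is transcribed.
So NerF is produced and active.
With repressor NerF bound, *oxaZ* is not transcribed.
So OxaZ is not produced.
No repressor is bound and QuvM is active, so *dovP* is transcribed.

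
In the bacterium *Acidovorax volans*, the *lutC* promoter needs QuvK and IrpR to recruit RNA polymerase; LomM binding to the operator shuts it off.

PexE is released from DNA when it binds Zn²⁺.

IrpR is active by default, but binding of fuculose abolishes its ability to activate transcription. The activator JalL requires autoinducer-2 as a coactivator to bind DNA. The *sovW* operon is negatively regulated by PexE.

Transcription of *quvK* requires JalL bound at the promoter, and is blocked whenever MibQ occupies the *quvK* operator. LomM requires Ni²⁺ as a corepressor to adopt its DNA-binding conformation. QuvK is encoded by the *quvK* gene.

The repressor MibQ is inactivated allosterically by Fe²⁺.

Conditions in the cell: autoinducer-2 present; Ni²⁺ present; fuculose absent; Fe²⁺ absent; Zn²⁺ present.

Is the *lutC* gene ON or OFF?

OFF

Autoinducer-2 is present, so JalL is active.
Fe²⁺ is absent, so MibQ is active.
With repressor MibQ bound, *quvK* is not transcribed.
So QuvK is not produced.
Fuculose is absent, so IrpR is active.
Ni²⁺ is present, so LomM is active.
With repressor LomM bound, *lutC* is not transcribed.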